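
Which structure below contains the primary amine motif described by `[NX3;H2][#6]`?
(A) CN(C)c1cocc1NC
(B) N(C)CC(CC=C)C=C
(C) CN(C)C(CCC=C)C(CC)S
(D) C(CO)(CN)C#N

[NX3;H2][#6] describes a trivalent nitrogen with two H attached to carbon (a primary amine).
(A) has a dimethylamino group (-N(CH3)2) but the nitrogen has H0, not H2.
(B) has an N-methylamino group (-NHCH3) but the nitrogen bears two carbons and only one H (H1), not H2.
(C) has a dimethylamino group (-N(CH3)2) but the nitrogen has H0, not H2.
(D) contains a primary amino group (-NH2), which satisfies every atom and bond constraint.
So the answer is (D).

D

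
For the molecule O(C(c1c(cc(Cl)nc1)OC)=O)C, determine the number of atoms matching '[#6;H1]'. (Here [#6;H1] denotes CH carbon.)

The query [#6;H1] means: any carbon bearing exactly one hydrogen.
Check the 13 heavy atoms by environment: 1× n (aromatic, H0) → no; 2× c (aromatic, H1) → match; 3× c (aromatic, H0) → no; 1× Cl (H0) → no; 1× C (H0) → no; 3× O (H0) → no; 2× C (H3) → no.
That gives 2 matching atoms.

2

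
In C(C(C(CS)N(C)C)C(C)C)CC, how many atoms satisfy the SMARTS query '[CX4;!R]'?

The query [CX4;!R] means: aliphatic carbon with four total connections, not in a ring.
Check the 13 heavy atoms by environment: 11× C (X4, acyclic) → match; 1× N (X3, acyclic) → no; 1× S (X2, acyclic) → no.
That gives 11 matching atoms.

11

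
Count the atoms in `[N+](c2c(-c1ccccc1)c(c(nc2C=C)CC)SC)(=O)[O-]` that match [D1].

5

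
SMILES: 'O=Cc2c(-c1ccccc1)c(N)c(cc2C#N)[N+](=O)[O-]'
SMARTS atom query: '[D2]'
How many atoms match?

8

Check the 20 heavy atoms by environment: 6× c (aromatic, D3) → no; 6× c (aromatic, D2) → match; 2× C (D2) → match; 2× O (D1) → no; 2× N (D1) → no; 1× N (charge +1, D3) → no; 1× O (charge -1, D1) → no.
Summing the matching environments: 6 + 2 = 8 matching atoms.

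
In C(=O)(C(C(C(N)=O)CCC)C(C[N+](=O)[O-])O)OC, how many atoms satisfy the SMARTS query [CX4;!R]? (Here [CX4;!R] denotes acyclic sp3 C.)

8

The query [CX4;!R] means: aliphatic carbon with four total connections, not in a ring.
Check the 18 heavy atoms by environment: 8× C (X4, acyclic) → match; 2× O (X2, acyclic) → no; 2× C (X3, acyclic) → no; 3× O (X1, acyclic) → no; 1× N (charge +1, X3, acyclic) → no; 1× O (charge -1, X1, acyclic) → no; 1× N (X3, acyclic) → no.
That gives 8 matching atoms.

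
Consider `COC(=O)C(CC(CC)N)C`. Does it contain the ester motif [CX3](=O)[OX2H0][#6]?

Yes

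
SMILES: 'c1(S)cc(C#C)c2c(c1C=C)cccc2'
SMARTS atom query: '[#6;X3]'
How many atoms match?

Check the 15 heavy atoms by environment: 10× c (aromatic, X3) → match; 2× C (X2) → no; 1× S (X2) → no; 2× C (X3) → match.
Summing the matching environments: 10 + 2 = 12 matching atoms.

12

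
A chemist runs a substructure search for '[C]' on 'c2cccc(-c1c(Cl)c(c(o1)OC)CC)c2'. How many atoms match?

3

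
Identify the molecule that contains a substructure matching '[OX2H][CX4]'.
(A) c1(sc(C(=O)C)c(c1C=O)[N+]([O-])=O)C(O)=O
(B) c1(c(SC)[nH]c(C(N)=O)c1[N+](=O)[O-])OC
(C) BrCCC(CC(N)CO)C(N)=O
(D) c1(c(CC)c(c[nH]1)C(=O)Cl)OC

C

[OX2H][CX4] describes a hydroxyl oxygen bound to an sp3 (X4) carbon (an aliphatic alcohol).
(A) has a carboxylic acid group (-C(=O)OH) but the -OH is on a CX3 carbonyl carbon, not a CX4 carbon.
(B) has a methoxy ether (-OCH3) but the oxygen has H0 (ether), not H1.
(C) contains a hydroxyl group (-OH), which satisfies every atom and bond constraint.
(D) has a methoxy ether (-OCH3) but the oxygen has H0 (ether), not H1.
So the answer is (C).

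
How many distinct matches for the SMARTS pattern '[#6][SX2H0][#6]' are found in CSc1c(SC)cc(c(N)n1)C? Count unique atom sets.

2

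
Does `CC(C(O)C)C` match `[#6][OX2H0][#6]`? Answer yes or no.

The pattern [#6][OX2H0][#6] describes an aliphatic oxygen bridging two carbons with no H on the oxygen — an ether.
The closest candidate here is a hydroxyl group (-OH), but the oxygen has H1, not H0 bridging two carbons. No other fragment satisfies the full query, so there is no match.

No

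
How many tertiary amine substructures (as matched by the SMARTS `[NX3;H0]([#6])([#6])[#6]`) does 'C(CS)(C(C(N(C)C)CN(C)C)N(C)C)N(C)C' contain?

4

[NX3;H0]([#6])([#6])[#6] is the SMARTS for a tertiary amine: a trivalent nitrogen with no H, bonded to three carbons.
The molecule carries 4 separate instances of a dimethylamino group (-N(CH3)2) meeting every constraint; each maps to a distinct set of atoms, giving 4 matches.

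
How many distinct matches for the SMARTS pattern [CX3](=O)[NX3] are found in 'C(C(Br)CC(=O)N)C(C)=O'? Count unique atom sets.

1

[CX3](=O)[NX3] is the SMARTS for an amide: a carbonyl carbon bonded to a trivalent nitrogen.
Exactly one fragment in the molecule meets all constraints, giving 1 match.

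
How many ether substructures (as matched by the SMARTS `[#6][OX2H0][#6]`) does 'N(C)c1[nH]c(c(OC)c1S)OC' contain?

2

[#6][OX2H0][#6] is the SMARTS for an ether: an aliphatic oxygen bridging two carbons with no H on the oxygen.
The molecule carries 2 separate instances of a methoxy ether (-OCH3) meeting every constraint; each maps to a distinct set of atoms, giving 2 matches.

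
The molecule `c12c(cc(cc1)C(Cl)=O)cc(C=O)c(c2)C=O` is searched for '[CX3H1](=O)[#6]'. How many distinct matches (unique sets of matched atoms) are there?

[CX3H1](=O)[#6] is the SMARTS for an aldehyde: an sp2 carbon with one H, double-bonded to O and single-bonded to carbon.
The molecule carries 2 separate instances of an aldehyde (-CHO) meeting every constraint; each maps to a distinct set of atoms, giving 2 matches.

2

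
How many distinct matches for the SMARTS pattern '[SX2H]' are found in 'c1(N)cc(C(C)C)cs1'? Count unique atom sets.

0

[SX2H] is the SMARTS for a thiol: an aliphatic sulfur with two connections, one being H.
No fragment in the molecule satisfies every constraint, giving 0 matches.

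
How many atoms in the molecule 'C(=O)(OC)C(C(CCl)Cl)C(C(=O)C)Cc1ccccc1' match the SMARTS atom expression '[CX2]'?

The query [CX2] means: C with X2: aliphatic carbon with exactly 2 total connections.
Check the 20 heavy atoms by environment: 7× C (X4) → no; 2× C (X3) → no; 2× O (X1) → no; 2× Cl (X1) → no; 1× O (X2) → no; 6× c (aromatic, X3) → no.
No environment satisfies the query, so 0 matching atoms.

0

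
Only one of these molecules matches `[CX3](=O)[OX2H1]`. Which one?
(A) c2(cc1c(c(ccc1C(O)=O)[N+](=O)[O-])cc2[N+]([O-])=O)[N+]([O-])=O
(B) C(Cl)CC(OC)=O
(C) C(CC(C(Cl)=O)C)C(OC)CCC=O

[CX3](=O)[OX2H1] describes an sp2 carbon double-bonded to O and single-bonded to an -OH oxygen (a carboxylic acid).
(A) contains a carboxylic acid group (-C(=O)OH), which satisfies every atom and bond constraint.
(B) has a methyl-ester group (-C(=O)OCH3) but the singly-bonded O has no H (OX2H0, not OX2H1).
(C) has an acyl chloride (-C(=O)Cl) but the carbonyl is bonded to Cl, not to an -OH oxygen.
So the answer is (A).

A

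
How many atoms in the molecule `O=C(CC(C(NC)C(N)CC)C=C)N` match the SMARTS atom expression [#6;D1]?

3

The query [#6;D1] means: carbon bonded to exactly one heavy atom.
Check the 14 heavy atoms by environment: 3× C (D2) → no; 4× C (D3) → no; 3× C (D1) → match; 1× N (D2) → no; 1× O (D1) → no; 2× N (D1) → no.
That gives 3 matching atoms.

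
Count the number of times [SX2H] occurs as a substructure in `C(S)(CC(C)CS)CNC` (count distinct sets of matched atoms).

[SX2H] is the SMARTS for a thiol: an aliphatic sulfur with two connections, one being H.
The molecule carries 2 separate instances of a thiol (-SH) meeting every constraint; each maps to a distinct set of atoms, giving 2 matches.

2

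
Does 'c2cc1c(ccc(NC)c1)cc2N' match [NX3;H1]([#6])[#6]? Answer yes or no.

The pattern [NX3;H1]([#6])[#6] describes a trivalent nitrogen with one H, bonded to two carbons — a secondary amine.
The molecule carries an N-methylamino group (-NHCH3), whose atoms satisfy every constraint of the query, so the pattern matches.

Yes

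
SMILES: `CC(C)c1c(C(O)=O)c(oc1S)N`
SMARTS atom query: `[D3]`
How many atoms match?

6

The query [D3] means: atom with exactly three heavy-atom neighbours.
Check the 13 heavy atoms by environment: 1× o (aromatic, D2) → no; 4× c (aromatic, D3) → match; 1× S (D1) → no; 1× N (D1) → no; 2× C (D3) → match; 2× O (D1) → no; 2× C (D1) → no.
Summing the matching environments: 4 + 2 = 6 matching atoms.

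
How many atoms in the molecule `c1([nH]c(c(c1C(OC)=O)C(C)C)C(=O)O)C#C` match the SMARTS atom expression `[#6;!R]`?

8

Check the 17 heavy atoms by environment: 1× n (aromatic, in 5-ring) → no; 4× c (aromatic, in 5-ring) → no; 8× C (acyclic) → match; 4× O (acyclic) → no.
That gives 8 matching atoms.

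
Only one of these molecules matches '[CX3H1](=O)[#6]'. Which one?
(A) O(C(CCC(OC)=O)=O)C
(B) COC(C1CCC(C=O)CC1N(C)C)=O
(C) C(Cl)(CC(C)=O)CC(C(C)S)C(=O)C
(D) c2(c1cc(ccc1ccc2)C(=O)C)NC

B

[CX3H1](=O)[#6] describes an sp2 carbon with one H, double-bonded to O and single-bonded to carbon (an aldehyde).
(A) has a methyl-ester group (-C(=O)OCH3) but the carbonyl carbon has H0, not H1.
(B) contains an aldehyde (-CHO), which satisfies every atom and bond constraint.
(C) has an acetyl/ketone group (-C(=O)CH3) but the carbonyl carbon has H0 (two carbon neighbours), not H1.
(D) has an acetyl/ketone group (-C(=O)CH3) but the carbonyl carbon has H0 (two carbon neighbours), not H1.
So the answer is (B).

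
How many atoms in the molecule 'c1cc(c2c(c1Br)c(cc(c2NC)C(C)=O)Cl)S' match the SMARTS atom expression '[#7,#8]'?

2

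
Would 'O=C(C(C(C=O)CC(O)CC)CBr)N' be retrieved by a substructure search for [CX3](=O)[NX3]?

Yes

The pattern [CX3](=O)[NX3] describes a carbonyl carbon bonded to a trivalent nitrogen — an amide.
The molecule carries a primary amide (-C(=O)NH2), whose atoms satisfy every constraint of the query, so the pattern matches.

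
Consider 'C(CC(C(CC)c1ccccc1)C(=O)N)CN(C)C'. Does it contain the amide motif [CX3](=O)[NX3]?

Yes

The pattern [CX3](=O)[NX3] describes a carbonyl carbon bonded to a trivalent nitrogen — an amide.
The molecule carries a primary amide (-C(=O)NH2), whose atoms satisfy every constraint of the query, so the pattern matches.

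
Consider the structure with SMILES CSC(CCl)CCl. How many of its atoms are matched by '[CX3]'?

The query [CX3] means: C with X3: aliphatic carbon with exactly 3 total connections.
Check the 7 heavy atoms by environment: 4× C (X4) → no; 1× S (X2) → no; 2× Cl (X1) → no.
No environment satisfies the query, so 0 matching atoms.

0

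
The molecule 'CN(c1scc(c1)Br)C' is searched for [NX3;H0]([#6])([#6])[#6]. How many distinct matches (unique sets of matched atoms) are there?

[NX3;H0]([#6])([#6])[#6] is the SMARTS for a tertiary amine: a trivalent nitrogen with no H, bonded to three carbons.
Exactly one fragment in the molecule meets all constraints, giving 1 match.

1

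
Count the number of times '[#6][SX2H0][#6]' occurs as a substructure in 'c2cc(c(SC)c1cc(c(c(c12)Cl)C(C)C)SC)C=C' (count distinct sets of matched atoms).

2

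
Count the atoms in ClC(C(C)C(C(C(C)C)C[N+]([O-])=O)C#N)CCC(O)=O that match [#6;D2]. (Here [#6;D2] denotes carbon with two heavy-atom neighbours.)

Check the 20 heavy atoms by environment: 4× C (D2) → match; 6× C (D3) → no; 1× N (charge +1, D3) → no; 1× O (charge -1, D1) → no; 3× O (D1) → no; 3× C (D1) → no; 1× Cl (D1) → no; 1× N (D1) → no.
That gives 4 matching atoms.

4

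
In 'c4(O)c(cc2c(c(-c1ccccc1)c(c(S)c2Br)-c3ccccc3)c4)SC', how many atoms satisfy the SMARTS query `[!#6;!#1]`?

Check the 27 heavy atoms by environment: 22× c (aromatic) → no; 2× S → match; 1× O → match; 1× Br → match; 1× C → no.
Summing the matching environments: 2 + 1 + 1 = 4 matching atoms.

4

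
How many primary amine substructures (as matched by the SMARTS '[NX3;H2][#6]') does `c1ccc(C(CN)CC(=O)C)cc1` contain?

1

[NX3;H2][#6] is the SMARTS for a primary amine: a trivalent nitrogen with two H attached to carbon.
Exactly one fragment in the molecule meets all constraints, giving 1 match.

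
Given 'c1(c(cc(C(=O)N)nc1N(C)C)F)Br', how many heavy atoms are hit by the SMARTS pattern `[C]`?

3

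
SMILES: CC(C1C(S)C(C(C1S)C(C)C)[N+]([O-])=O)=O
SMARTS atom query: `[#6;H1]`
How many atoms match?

6

The query [#6;H1] means: any carbon bearing exactly one hydrogen.
Check the 16 heavy atoms by environment: 6× C (H1) → match; 2× S (H1) → no; 1× C (H0) → no; 2× O (H0) → no; 3× C (H3) → no; 1× N (charge +1, H0) → no; 1× O (charge -1, H0) → no.
That gives 6 matching atoms.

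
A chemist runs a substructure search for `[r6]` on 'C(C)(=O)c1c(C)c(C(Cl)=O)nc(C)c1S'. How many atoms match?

6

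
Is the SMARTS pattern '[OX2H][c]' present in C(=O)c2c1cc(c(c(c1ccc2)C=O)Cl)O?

The pattern [OX2H][c] describes a hydroxyl oxygen attached to an aromatic carbon — a phenol.
The molecule carries a hydroxyl group (-OH), whose atoms satisfy every constraint of the query, so the pattern matches.

Yes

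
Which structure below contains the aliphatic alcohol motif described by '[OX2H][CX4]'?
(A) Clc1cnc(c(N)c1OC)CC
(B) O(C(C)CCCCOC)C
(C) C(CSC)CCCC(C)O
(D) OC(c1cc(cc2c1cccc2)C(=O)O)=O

C

[OX2H][CX4] describes a hydroxyl oxygen bound to an sp3 (X4) carbon (an aliphatic alcohol).
(A) has a methoxy ether (-OCH3) but the oxygen has H0 (ether), not H1.
(B) has a methoxy ether (-OCH3) but the oxygen has H0 (ether), not H1.
(C) contains a hydroxyl group (-OH), which satisfies every atom and bond constraint.
(D) has a carboxylic acid group (-C(=O)OH) but the -OH is on a CX3 carbonyl carbon, not a CX4 carbon.
So the answer is (C).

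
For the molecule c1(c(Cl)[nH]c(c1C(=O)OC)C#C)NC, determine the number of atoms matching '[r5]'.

The query [r5] means: r5 matches atoms in a five-membered ring.
Check the 14 heavy atoms by environment: 1× n (aromatic, in 5-ring) → match; 4× c (aromatic, in 5-ring) → match; 1× N (acyclic) → no; 5× C (acyclic) → no; 1× Cl (acyclic) → no; 2× O (acyclic) → no.
Summing the matching environments: 1 + 4 = 5 matching atoms.

5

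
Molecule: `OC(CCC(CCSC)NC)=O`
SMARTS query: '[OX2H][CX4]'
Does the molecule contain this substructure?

The pattern [OX2H][CX4] describes a hydroxyl oxygen bound to an sp3 (X4) carbon — an aliphatic alcohol.
The closest candidate here is a carboxylic acid group (-C(=O)OH), but the -OH is on a CX3 carbonyl carbon, not a CX4 carbon. No other fragment satisfies the full query, so there is no match.

No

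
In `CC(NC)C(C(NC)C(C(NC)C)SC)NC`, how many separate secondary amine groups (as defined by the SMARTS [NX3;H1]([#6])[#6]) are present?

[NX3;H1]([#6])[#6] is the SMARTS for a secondary amine: a trivalent nitrogen with one H, bonded to two carbons.
The molecule carries 4 separate instances of an N-methylamino group (-NHCH3) meeting every constraint; each maps to a distinct set of atoms, giving 4 matches.

4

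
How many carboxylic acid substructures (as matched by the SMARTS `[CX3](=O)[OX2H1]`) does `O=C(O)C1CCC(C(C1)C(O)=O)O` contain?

[CX3](=O)[OX2H1] is the SMARTS for a carboxylic acid: an sp2 carbon double-bonded to O and single-bonded to an -OH oxygen.
The molecule carries 2 separate instances of a carboxylic acid group (-C(=O)OH) meeting every constraint; each maps to a distinct set of atoms, giving 2 matches.

2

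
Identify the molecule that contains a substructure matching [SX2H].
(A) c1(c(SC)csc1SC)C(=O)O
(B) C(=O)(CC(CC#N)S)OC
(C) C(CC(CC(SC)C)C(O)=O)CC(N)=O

[SX2H] describes an aliphatic sulfur with two connections, one being H (a thiol).
(A) has a methylthio ether (-SCH3) but the sulfur has H0 (bonded to two carbons), not H1.
(B) contains a thiol (-SH), which satisfies every atom and bond constraint.
(C) has a methylthio ether (-SCH3) but the sulfur has H0 (bonded to two carbons), not H1.
So the answer is (B).

B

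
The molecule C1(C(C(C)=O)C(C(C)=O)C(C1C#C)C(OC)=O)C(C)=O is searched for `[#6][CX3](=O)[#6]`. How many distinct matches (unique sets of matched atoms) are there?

[#6][CX3](=O)[#6] is the SMARTS for a ketone: a carbonyl carbon (no H) flanked by two carbons.
The molecule carries 3 separate instances of an acetyl/ketone group (-C(=O)CH3) meeting every constraint; each maps to a distinct set of atoms, giving 3 matches.

3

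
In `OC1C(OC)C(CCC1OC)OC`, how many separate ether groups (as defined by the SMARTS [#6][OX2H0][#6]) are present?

[#6][OX2H0][#6] is the SMARTS for an ether: an aliphatic oxygen bridging two carbons with no H on the oxygen.
The molecule carries 3 separate instances of a methoxy ether (-OCH3) meeting every constraint; each maps to a distinct set of atoms, giving 3 matches.

3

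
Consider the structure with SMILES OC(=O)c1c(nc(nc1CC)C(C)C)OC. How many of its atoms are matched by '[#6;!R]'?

Check the 16 heavy atoms by environment: 2× n (aromatic, in 6-ring) → no; 4× c (aromatic, in 6-ring) → no; 3× O (acyclic) → no; 7× C (acyclic) → match.
That gives 7 matching atoms.

7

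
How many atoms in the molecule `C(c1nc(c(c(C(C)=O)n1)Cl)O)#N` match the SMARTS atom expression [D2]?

3

The query [D2] means: atom with exactly two heavy-atom neighbours.
Check the 13 heavy atoms by environment: 2× n (aromatic, D2) → match; 4× c (aromatic, D3) → no; 1× C (D2) → match; 1× N (D1) → no; 1× C (D3) → no; 2× O (D1) → no; 1× C (D1) → no; 1× Cl (D1) → no.
Summing the matching environments: 2 + 1 = 3 matching atoms.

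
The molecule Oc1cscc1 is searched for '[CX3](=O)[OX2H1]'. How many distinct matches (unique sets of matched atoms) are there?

0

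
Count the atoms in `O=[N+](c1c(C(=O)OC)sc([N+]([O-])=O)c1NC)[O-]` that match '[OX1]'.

Check the 17 heavy atoms by environment: 1× s (aromatic, X2) → no; 4× c (aromatic, X3) → no; 2× N (charge +1, X3) → no; 2× O (charge -1, X1) → match; 3× O (X1) → match; 1× N (X3) → no; 2× C (X4) → no; 1× C (X3) → no; 1× O (X2) → no.
Summing the matching environments: 2 + 3 = 5 matching atoms.

5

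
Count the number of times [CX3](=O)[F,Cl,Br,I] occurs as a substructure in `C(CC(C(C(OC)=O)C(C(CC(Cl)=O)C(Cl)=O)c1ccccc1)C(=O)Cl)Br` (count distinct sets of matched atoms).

[CX3](=O)[F,Cl,Br,I] is the SMARTS for an acyl halide: a carbonyl carbon bonded to a halogen.
The molecule carries 3 separate instances of an acyl chloride (-C(=O)Cl) meeting every constraint; each maps to a distinct set of atoms, giving 3 matches.

3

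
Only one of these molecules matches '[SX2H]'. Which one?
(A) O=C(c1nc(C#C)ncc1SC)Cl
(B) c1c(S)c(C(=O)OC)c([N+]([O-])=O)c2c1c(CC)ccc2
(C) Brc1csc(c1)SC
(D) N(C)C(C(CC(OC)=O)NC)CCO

B

[SX2H] describes an aliphatic sulfur with two connections, one being H (a thiol).
(A) has a methylthio ether (-SCH3) but the sulfur has H0 (bonded to two carbons), not H1.
(B) contains a thiol (-SH), which satisfies every atom and bond constraint.
(C) has a methylthio ether (-SCH3) but the sulfur has H0 (bonded to two carbons), not H1.
(D) has a hydroxyl group (-OH) but it is an -OH, not an -SH.
So the answer is (B).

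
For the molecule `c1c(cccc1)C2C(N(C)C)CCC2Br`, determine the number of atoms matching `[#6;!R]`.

2

The query [#6;!R] means: carbon not in any ring.
Check the 15 heavy atoms by environment: 5× C (in 5-ring) → no; 1× Br (acyclic) → no; 1× N (acyclic) → no; 2× C (acyclic) → match; 6× c (aromatic, in 6-ring) → no.
That gives 2 matching atoms.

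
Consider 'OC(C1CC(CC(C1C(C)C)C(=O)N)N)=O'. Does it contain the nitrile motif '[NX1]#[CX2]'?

No

The pattern [NX1]#[CX2] describes a nitrogen triple-bonded to a two-connected carbon — a nitrile.
The closest candidate here is a primary amide (-C(=O)NH2), but the nitrogen is NX3, not NX1. No other fragment satisfies the full query, so there is no match.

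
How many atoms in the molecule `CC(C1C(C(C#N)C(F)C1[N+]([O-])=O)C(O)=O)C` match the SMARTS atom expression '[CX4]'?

Check the 17 heavy atoms by environment: 8× C (X4) → match; 1× C (X2) → no; 1× N (X1) → no; 1× F (X1) → no; 1× N (charge +1, X3) → no; 1× O (charge -1, X1) → no; 2× O (X1) → no; 1× C (X3) → no; 1× O (X2) → no.
That gives 8 matching atoms.

8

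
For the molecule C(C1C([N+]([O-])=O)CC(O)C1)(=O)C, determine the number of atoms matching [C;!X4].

1

The query [C;!X4] means: aliphatic carbon that does not have four total connections.
Check the 12 heavy atoms by environment: 6× C (X4) → no; 1× O (X2) → no; 1× C (X3) → match; 2× O (X1) → no; 1× N (charge +1, X3) → no; 1× O (charge -1, X1) → no.
That gives 1 matching atom.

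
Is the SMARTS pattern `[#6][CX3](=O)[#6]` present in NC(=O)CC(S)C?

The pattern [#6][CX3](=O)[#6] describes a carbonyl carbon (no H) flanked by two carbons — a ketone.
The closest candidate here is a primary amide (-C(=O)NH2), but one neighbour of the carbonyl carbon is N, not C. No other fragment satisfies the full query, so there is no match.

No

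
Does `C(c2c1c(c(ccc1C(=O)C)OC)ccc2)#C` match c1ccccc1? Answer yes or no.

Yes

The pattern c1ccccc1 describes six aromatic carbons in a ring — a benzene ring.
The required atom environment is present in the molecule, so the pattern matches.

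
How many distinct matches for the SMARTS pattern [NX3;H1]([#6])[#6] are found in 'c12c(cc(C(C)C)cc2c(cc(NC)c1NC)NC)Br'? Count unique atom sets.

[NX3;H1]([#6])[#6] is the SMARTS for a secondary amine: a trivalent nitrogen with one H, bonded to two carbons.
The molecule carries 3 separate instances of an N-methylamino group (-NHCH3) meeting every constraint; each maps to a distinct set of atoms, giving 3 matches.

3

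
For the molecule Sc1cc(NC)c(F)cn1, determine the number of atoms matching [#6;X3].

The query [#6;X3] means: any carbon (aromatic or not) with three total connections.
Check the 10 heavy atoms by environment: 1× n (aromatic, X2) → no; 5× c (aromatic, X3) → match; 1× F (X1) → no; 1× S (X2) → no; 1× N (X3) → no; 1× C (X4) → no.
That gives 5 matching atoms.

5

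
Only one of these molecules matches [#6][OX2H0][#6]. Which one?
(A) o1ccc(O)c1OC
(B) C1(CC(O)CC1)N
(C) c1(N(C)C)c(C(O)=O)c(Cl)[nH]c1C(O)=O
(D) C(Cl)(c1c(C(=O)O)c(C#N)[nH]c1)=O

[#6][OX2H0][#6] describes an aliphatic oxygen bridging two carbons with no H on the oxygen (an ether).
(A) contains a methoxy ether (-OCH3), which satisfies every atom and bond constraint.
(B) has a hydroxyl group (-OH) but the oxygen has H1, not H0 bridging two carbons.
(C) has a carboxylic acid group (-C(=O)OH) but the -OH oxygen has H1; the =O is OX1, not OX2.
(D) has a carboxylic acid group (-C(=O)OH) but the -OH oxygen has H1; the =O is OX1, not OX2.
So the answer is (A).

A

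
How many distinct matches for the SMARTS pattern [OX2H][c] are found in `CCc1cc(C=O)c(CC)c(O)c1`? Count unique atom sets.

[OX2H][c] is the SMARTS for a phenol: a hydroxyl oxygen attached to an aromatic carbon.
Exactly one fragment in the molecule meets all constraints, giving 1 match.

1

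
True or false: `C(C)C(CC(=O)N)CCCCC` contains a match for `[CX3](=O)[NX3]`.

True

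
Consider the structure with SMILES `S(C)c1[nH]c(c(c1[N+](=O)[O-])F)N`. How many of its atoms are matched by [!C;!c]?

7

The query [!C;!c] means: neither aliphatic nor aromatic carbon — same as [!#6].
Check the 12 heavy atoms by environment: 1× n (aromatic) → match; 4× c (aromatic) → no; 1× N → match; 1× N (charge +1) → match; 1× O (charge -1) → match; 1× O → match; 1× S → match; 1× C → no; 1× F → match.
Summing the matching environments: 1 + 1 + 1 + 1 + 1 + 1 + 1 = 7 matching atoms.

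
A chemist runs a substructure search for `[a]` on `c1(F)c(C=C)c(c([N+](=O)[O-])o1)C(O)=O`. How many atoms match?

Check the 14 heavy atoms by environment: 1× o (aromatic) → match; 4× c (aromatic) → match; 3× C → no; 3× O → no; 1× N (charge +1) → no; 1× O (charge -1) → no; 1× F → no.
Summing the matching environments: 1 + 4 = 5 matching atoms.

5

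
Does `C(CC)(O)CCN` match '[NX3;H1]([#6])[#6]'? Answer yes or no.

No

The pattern [NX3;H1]([#6])[#6] describes a trivalent nitrogen with one H, bonded to two carbons — a secondary amine.
The closest candidate here is a primary amino group (-NH2), but the nitrogen has H2 and only one carbon neighbour. No other fragment satisfies the full query, so there is no match.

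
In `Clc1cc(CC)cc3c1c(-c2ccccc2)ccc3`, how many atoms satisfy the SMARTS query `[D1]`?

2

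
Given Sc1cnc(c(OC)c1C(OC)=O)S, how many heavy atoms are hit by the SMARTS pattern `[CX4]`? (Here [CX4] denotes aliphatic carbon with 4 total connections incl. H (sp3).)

The query [CX4] means: C with X4: aliphatic carbon with exactly 4 total connections (bonds + H).
Check the 14 heavy atoms by environment: 1× n (aromatic, X2) → no; 5× c (aromatic, X3) → no; 2× S (X2) → no; 2× O (X2) → no; 2× C (X4) → match; 1× C (X3) → no; 1× O (X1) → no.
That gives 2 matching atoms.

2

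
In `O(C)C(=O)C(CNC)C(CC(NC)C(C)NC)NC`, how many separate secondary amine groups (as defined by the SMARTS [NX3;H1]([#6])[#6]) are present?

[NX3;H1]([#6])[#6] is the SMARTS for a secondary amine: a trivalent nitrogen with one H, bonded to two carbons.
The molecule carries 4 separate instances of an N-methylamino group (-NHCH3) meeting every constraint; each maps to a distinct set of atoms, giving 4 matches.

4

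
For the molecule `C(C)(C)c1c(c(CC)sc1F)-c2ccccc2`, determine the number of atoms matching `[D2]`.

7

The query [D2] means: atom with exactly two heavy-atom neighbours.
Check the 17 heavy atoms by environment: 1× s (aromatic, D2) → match; 5× c (aromatic, D3) → no; 1× C (D3) → no; 3× C (D1) → no; 1× C (D2) → match; 5× c (aromatic, D2) → match; 1× F (D1) → no.
Summing the matching environments: 1 + 1 + 5 = 7 matching atoms.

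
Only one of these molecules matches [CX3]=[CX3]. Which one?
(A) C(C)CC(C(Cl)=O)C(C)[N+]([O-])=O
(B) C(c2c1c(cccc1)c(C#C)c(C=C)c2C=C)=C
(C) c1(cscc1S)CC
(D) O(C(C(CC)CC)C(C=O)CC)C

B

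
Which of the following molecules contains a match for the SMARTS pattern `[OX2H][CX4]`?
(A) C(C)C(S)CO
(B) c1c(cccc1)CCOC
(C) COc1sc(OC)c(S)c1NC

[OX2H][CX4] describes a hydroxyl oxygen bound to an sp3 (X4) carbon (an aliphatic alcohol).
(A) contains a hydroxyl group (-OH), which satisfies every atom and bond constraint.
(B) has a methoxy ether (-OCH3) but the oxygen has H0 (ether), not H1.
(C) has a methoxy ether (-OCH3) but the oxygen has H0 (ether), not H1.
So the answer is (A).

A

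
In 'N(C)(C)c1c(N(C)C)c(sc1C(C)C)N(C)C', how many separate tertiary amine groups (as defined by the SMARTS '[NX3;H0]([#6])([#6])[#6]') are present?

3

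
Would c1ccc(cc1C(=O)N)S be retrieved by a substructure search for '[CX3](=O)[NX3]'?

Yes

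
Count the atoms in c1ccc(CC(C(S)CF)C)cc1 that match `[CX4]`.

5

The query [CX4] means: C with X4: aliphatic carbon with exactly 4 total connections (bonds + H).
Check the 13 heavy atoms by environment: 5× C (X4) → match; 6× c (aromatic, X3) → no; 1× S (X2) → no; 1× F (X1) → no.
That gives 5 matching atoms.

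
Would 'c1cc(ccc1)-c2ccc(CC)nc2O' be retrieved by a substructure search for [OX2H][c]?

The pattern [OX2H][c] describes a hydroxyl oxygen attached to an aromatic carbon — a phenol.
The molecule carries a hydroxyl group (-OH), whose atoms satisfy every constraint of the query, so the pattern matches.

Yes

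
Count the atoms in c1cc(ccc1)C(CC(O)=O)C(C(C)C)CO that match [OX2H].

2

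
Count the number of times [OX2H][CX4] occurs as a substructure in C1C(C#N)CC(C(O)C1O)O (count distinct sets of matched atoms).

[OX2H][CX4] is the SMARTS for an aliphatic alcohol: a hydroxyl oxygen bound to an sp3 (X4) carbon.
The molecule carries 3 separate instances of a hydroxyl group (-OH) meeting every constraint; each maps to a distinct set of atoms, giving 3 matches.

3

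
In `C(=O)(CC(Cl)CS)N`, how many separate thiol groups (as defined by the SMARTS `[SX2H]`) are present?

1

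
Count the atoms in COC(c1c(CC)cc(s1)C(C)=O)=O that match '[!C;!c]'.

4

The query [!C;!c] means: neither aliphatic nor aromatic carbon — same as [!#6].
Check the 14 heavy atoms by environment: 1× s (aromatic) → match; 4× c (aromatic) → no; 6× C → no; 3× O → match.
Summing the matching environments: 1 + 3 = 4 matching atoms.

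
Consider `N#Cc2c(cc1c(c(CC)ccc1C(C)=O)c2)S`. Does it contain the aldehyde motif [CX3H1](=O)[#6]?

No

The pattern [CX3H1](=O)[#6] describes an sp2 carbon with one H, double-bonded to O and single-bonded to carbon — an aldehyde.
The closest candidate here is an acetyl/ketone group (-C(=O)CH3), but the carbonyl carbon has H0 (two carbon neighbours), not H1. No other fragment satisfies the full query, so there is no match.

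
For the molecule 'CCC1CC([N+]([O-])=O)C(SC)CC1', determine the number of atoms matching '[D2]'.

5

Check the 13 heavy atoms by environment: 3× C (D3) → no; 4× C (D2) → match; 1× N (charge +1, D3) → no; 1× O (charge -1, D1) → no; 1× O (D1) → no; 2× C (D1) → no; 1× S (D2) → match.
Summing the matching environments: 4 + 1 = 5 matching atoms.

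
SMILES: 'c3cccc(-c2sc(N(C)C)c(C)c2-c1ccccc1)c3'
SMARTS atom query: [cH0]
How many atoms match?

6

The query [cH0] means: aromatic carbon with no attached hydrogen (substituted or ring-fusion).
Check the 21 heavy atoms by environment: 1× s (aromatic, H0) → no; 6× c (aromatic, H0) → match; 10× c (aromatic, H1) → no; 3× C (H3) → no; 1× N (H0) → no.
That gives 6 matching atoms.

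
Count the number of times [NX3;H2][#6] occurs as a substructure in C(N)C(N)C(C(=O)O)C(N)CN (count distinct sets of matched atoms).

4

[NX3;H2][#6] is the SMARTS for a primary amine: a trivalent nitrogen with two H attached to carbon.
The molecule carries 4 separate instances of a primary amino group (-NH2) meeting every constraint; each maps to a distinct set of atoms, giving 4 matches.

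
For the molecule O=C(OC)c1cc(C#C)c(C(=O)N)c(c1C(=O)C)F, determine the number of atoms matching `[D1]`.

8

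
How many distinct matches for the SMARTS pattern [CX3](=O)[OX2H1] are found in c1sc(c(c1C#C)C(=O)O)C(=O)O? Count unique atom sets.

[CX3](=O)[OX2H1] is the SMARTS for a carboxylic acid: an sp2 carbon double-bonded to O and single-bonded to an -OH oxygen.
The molecule carries 2 separate instances of a carboxylic acid group (-C(=O)OH) meeting every constraint; each maps to a distinct set of atoms, giving 2 matches.

2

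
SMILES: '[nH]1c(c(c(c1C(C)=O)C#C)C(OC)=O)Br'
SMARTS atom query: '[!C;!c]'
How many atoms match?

The query [!C;!c] means: neither aliphatic nor aromatic carbon — same as [!#6].
Check the 15 heavy atoms by environment: 1× n (aromatic) → match; 4× c (aromatic) → no; 6× C → no; 3× O → match; 1× Br → match.
Summing the matching environments: 1 + 3 + 1 = 5 matching atoms.

5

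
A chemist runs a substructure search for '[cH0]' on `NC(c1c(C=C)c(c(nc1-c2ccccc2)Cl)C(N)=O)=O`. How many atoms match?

Check the 21 heavy atoms by environment: 1× n (aromatic, H0) → no; 6× c (aromatic, H0) → match; 5× c (aromatic, H1) → no; 1× C (H1) → no; 1× C (H2) → no; 2× C (H0) → no; 2× O (H0) → no; 2× N (H2) → no; 1× Cl (H0) → no.
That gives 6 matching atoms.

6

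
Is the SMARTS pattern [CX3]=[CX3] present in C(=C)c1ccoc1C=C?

The pattern [CX3]=[CX3] describes a non-aromatic C=C double bond between two sp2 carbons — an alkene.
The molecule carries a vinyl group (-CH=CH2), whose atoms satisfy every constraint of the query, so the pattern matches.

Yes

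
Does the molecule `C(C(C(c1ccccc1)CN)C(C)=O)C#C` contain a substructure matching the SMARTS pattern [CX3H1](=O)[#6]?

The pattern [CX3H1](=O)[#6] describes an sp2 carbon with one H, double-bonded to O and single-bonded to carbon — an aldehyde.
The closest candidate here is an acetyl/ketone group (-C(=O)CH3), but the carbonyl carbon has H0 (two carbon neighbours), not H1. No other fragment satisfies the full query, so there is no match.

No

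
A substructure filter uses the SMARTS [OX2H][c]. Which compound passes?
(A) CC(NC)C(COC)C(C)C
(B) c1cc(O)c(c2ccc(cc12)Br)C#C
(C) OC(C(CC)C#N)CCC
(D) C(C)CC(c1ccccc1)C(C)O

B

[OX2H][c] describes a hydroxyl oxygen attached to an aromatic carbon (a phenol).
(A) has a methoxy ether (-OCH3) but the oxygen has H0, not H1.
(B) contains a hydroxyl group (-OH), which satisfies every atom and bond constraint.
(C) has a hydroxyl group (-OH) but the -OH is on an aliphatic carbon, not an aromatic c.
(D) has a hydroxyl group (-OH) but the -OH is on an aliphatic carbon, not an aromatic c.
So the answer is (B).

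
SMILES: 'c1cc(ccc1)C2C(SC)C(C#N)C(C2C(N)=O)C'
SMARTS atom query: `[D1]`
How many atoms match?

5

The query [D1] means: atom with exactly one heavy-atom neighbour (degree 1).
Check the 19 heavy atoms by environment: 6× C (D3) → no; 1× c (aromatic, D3) → no; 5× c (aromatic, D2) → no; 2× C (D1) → match; 1× O (D1) → match; 2× N (D1) → match; 1× C (D2) → no; 1× S (D2) → no.
Summing the matching environments: 2 + 1 + 2 = 5 matching atoms.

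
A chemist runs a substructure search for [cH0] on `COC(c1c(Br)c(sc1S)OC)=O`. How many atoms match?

4

The query [cH0] means: aromatic carbon with no attached hydrogen (substituted or ring-fusion).
Check the 13 heavy atoms by environment: 1× s (aromatic, H0) → no; 4× c (aromatic, H0) → match; 1× Br (H0) → no; 1× S (H1) → no; 3× O (H0) → no; 2× C (H3) → no; 1× C (H0) → no.
That gives 4 matching atoms.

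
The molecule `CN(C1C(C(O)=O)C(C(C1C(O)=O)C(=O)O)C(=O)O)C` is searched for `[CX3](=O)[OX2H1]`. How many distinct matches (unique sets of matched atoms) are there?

[CX3](=O)[OX2H1] is the SMARTS for a carboxylic acid: an sp2 carbon double-bonded to O and single-bonded to an -OH oxygen.
The molecule carries 4 separate instances of a carboxylic acid group (-C(=O)OH) meeting every constraint; each maps to a distinct set of atoms, giving 4 matches.

4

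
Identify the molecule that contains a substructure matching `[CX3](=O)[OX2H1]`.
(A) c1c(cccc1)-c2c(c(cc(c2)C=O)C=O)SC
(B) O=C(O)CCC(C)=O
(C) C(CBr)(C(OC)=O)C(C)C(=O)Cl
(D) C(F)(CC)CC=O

B

[CX3](=O)[OX2H1] describes an sp2 carbon double-bonded to O and single-bonded to an -OH oxygen (a carboxylic acid).
(A) has an aldehyde (-CHO) but there is no singly-bonded oxygen on the carbonyl carbon.
(B) contains a carboxylic acid group (-C(=O)OH), which satisfies every atom and bond constraint.
(C) has an acyl chloride (-C(=O)Cl) but the carbonyl is bonded to Cl, not to an -OH oxygen.
(D) has an aldehyde (-CHO) but there is no singly-bonded oxygen on the carbonyl carbon.
So the answer is (B).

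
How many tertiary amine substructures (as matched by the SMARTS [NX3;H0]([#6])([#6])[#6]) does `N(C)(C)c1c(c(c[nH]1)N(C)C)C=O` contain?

[NX3;H0]([#6])([#6])[#6] is the SMARTS for a tertiary amine: a trivalent nitrogen with no H, bonded to three carbons.
The molecule carries 2 separate instances of a dimethylamino group (-N(CH3)2) meeting every constraint; each maps to a distinct set of atoms, giving 2 matches.

2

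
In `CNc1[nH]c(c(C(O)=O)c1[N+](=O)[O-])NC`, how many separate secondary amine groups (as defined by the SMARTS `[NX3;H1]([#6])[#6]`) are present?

[NX3;H1]([#6])[#6] is the SMARTS for a secondary amine: a trivalent nitrogen with one H, bonded to two carbons.
The molecule carries 2 separate instances of an N-methylamino group (-NHCH3) meeting every constraint; each maps to a distinct set of atoms, giving 2 matches.

2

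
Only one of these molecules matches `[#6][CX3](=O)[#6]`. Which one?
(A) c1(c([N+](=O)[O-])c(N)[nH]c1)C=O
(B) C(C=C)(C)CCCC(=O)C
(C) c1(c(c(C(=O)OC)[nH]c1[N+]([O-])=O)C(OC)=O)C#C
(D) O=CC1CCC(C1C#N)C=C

B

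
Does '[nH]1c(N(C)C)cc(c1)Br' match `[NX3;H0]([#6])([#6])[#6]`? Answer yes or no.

Yes

The pattern [NX3;H0]([#6])([#6])[#6] describes a trivalent nitrogen with no H, bonded to three carbons — a tertiary amine.
The molecule carries a dimethylamino group (-N(CH3)2), whose atoms satisfy every constraint of the query, so the pattern matches.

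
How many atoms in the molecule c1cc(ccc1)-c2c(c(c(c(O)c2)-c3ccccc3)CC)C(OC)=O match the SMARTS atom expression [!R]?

7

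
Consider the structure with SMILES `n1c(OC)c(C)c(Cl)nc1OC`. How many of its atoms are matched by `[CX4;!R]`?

3

Check the 12 heavy atoms by environment: 2× n (aromatic, X2, in 6-ring) → no; 4× c (aromatic, X3, in 6-ring) → no; 2× O (X2, acyclic) → no; 3× C (X4, acyclic) → match; 1× Cl (X1, acyclic) → no.
That gives 3 matching atoms.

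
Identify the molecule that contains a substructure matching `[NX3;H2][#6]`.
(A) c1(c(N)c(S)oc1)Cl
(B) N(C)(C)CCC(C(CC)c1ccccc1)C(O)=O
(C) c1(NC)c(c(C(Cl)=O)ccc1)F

[NX3;H2][#6] describes a trivalent nitrogen with two H attached to carbon (a primary amine).
(A) contains a primary amino group (-NH2), which satisfies every atom and bond constraint.
(B) has a dimethylamino group (-N(CH3)2) but the nitrogen has H0, not H2.
(C) has an N-methylamino group (-NHCH3) but the nitrogen bears two carbons and only one H (H1), not H2.
So the answer is (A).

A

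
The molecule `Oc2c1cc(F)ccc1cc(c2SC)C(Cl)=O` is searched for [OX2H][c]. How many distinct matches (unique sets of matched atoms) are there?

1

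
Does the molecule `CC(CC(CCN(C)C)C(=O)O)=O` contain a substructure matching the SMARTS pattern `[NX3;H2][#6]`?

The pattern [NX3;H2][#6] describes a trivalent nitrogen with two H attached to carbon — a primary amine.
The closest candidate here is a dimethylamino group (-N(CH3)2), but the nitrogen has H0, not H2. No other fragment satisfies the full query, so there is no match.

No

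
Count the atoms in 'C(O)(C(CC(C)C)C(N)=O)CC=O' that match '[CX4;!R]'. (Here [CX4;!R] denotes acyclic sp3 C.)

7

The query [CX4;!R] means: aliphatic carbon with four total connections, not in a ring.
Check the 13 heavy atoms by environment: 7× C (X4, acyclic) → match; 1× O (X2, acyclic) → no; 2× C (X3, acyclic) → no; 2× O (X1, acyclic) → no; 1× N (X3, acyclic) → no.
That gives 7 matching atoms.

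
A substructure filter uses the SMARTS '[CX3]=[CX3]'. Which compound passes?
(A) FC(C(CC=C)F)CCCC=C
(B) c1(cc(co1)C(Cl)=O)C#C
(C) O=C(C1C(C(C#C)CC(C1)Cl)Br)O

[CX3]=[CX3] describes a non-aromatic C=C double bond between two sp2 carbons (an alkene).
(A) contains a vinyl group (-CH=CH2), which satisfies every atom and bond constraint.
(B) has an ethynyl group (-C#CH) but the C-C bond is a triple bond, not a double bond.
(C) has an ethynyl group (-C#CH) but the C-C bond is a triple bond, not a double bond.
So the answer is (A).

A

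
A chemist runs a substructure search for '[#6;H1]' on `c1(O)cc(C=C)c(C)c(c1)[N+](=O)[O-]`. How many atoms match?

3

The query [#6;H1] means: any carbon bearing exactly one hydrogen.
Check the 13 heavy atoms by environment: 2× c (aromatic, H1) → match; 4× c (aromatic, H0) → no; 1× C (H3) → no; 1× C (H1) → match; 1× C (H2) → no; 1× N (charge +1, H0) → no; 1× O (charge -1, H0) → no; 1× O (H0) → no; 1× O (H1) → no.
Summing the matching environments: 2 + 1 = 3 matching atoms.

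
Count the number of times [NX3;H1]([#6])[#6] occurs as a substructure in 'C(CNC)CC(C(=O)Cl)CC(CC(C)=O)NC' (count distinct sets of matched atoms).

2

[NX3;H1]([#6])[#6] is the SMARTS for a secondary amine: a trivalent nitrogen with one H, bonded to two carbons.
The molecule carries 2 separate instances of an N-methylamino group (-NHCH3) meeting every constraint; each maps to a distinct set of atoms, giving 2 matches.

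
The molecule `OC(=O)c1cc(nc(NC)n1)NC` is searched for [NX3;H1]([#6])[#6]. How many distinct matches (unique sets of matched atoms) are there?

2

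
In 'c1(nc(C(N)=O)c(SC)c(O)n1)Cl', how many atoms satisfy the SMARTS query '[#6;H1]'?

0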